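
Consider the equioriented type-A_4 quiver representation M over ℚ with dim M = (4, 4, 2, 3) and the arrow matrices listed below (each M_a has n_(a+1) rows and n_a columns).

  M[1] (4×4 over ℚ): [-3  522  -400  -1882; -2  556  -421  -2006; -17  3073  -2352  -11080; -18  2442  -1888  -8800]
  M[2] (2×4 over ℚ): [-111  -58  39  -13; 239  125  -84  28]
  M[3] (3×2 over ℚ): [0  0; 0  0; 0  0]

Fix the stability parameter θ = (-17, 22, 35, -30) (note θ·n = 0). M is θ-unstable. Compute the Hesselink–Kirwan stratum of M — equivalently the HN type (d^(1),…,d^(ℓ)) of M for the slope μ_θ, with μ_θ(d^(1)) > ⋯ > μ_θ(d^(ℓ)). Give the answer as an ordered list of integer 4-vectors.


Interval decomposition of M: I[1,1], I[1,2], I[1,3]^2, I[2,2], I[4,4]^3.
HN type (ℓ=4): μ^(1)=35; μ^(2)=22; μ^(3)=-17; μ^(4)=-30

((0, 0, 2, 0); (0, 4, 0, 0); (4, 0, 0, 0); (0, 0, 0, 3))


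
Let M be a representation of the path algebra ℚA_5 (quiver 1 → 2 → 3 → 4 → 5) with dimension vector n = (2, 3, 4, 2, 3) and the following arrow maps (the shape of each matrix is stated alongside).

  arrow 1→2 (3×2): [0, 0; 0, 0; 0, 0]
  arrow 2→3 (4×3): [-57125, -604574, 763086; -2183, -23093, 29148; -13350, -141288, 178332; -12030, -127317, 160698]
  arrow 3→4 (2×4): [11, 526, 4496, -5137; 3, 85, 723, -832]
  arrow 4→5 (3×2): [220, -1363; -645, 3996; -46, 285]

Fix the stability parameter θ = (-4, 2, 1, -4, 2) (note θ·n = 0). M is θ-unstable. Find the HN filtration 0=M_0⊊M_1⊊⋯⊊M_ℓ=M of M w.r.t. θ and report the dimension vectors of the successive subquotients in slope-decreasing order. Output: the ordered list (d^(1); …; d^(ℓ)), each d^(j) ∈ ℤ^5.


Interval decomposition of M: I[1,1]^2, I[2,2], I[2,5]^2, I[3,3]^2, I[5,5].
HN type (ℓ=4): μ^(1)=2; μ^(2)=1; μ^(3)=-1/3; μ^(4)=-4

((0, 1, 0, 0, 3); (0, 0, 2, 0, 0); (0, 2, 2, 2, 0); (2, 0, 0, 0, 0))


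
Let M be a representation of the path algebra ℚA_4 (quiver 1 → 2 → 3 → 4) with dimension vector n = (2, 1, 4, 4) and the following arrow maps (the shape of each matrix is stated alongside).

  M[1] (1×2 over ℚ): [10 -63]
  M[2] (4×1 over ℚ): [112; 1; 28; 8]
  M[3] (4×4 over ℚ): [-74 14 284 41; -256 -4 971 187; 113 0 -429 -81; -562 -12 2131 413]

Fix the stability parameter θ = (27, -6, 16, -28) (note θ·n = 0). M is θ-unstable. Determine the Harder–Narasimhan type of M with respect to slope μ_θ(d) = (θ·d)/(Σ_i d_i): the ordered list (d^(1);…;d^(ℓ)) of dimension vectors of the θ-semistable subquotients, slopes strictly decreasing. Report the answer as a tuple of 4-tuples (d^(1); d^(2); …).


Via rank(M_{q-1}∘⋯∘M_p): M ≅ I[1,1], I[1,4], I[3,4]^3.
μ_θ-semistable layers: μ^(1)=27; μ^(2)=9/4; μ^(3)=-6

((1, 0, 0, 0); (1, 1, 1, 1); (0, 0, 3, 3))


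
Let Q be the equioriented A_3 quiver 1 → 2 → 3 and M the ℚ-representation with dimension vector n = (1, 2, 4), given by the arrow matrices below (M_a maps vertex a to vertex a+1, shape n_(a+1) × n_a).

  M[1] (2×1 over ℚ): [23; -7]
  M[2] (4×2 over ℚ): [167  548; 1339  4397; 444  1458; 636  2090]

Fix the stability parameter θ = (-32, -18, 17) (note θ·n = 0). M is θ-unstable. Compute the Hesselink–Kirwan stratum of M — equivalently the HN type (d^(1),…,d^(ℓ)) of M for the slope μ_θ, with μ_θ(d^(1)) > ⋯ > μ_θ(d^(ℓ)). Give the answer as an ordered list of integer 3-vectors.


Interval decomposition of M: I[1,3], I[2,3], I[3,3]^2.
HN type (ℓ=3): μ^(1)=17; μ^(2)=-18; μ^(3)=-32

((0, 0, 4); (0, 2, 0); (1, 0, 0))


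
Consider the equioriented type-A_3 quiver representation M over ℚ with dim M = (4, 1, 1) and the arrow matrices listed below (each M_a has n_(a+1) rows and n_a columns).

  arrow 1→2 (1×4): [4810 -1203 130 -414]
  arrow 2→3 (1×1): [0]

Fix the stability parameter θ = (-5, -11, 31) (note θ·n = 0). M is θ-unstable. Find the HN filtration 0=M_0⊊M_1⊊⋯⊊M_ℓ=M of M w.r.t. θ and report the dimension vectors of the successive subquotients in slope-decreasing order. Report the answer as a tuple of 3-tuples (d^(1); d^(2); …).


Via rank(M_{q-1}∘⋯∘M_p): M ≅ I[1,1]^3, I[1,2], I[3,3].
μ_θ-semistable layers: μ^(1)=31; μ^(2)=-5; μ^(3)=-8

((0, 0, 1); (3, 0, 0); (1, 1, 0))


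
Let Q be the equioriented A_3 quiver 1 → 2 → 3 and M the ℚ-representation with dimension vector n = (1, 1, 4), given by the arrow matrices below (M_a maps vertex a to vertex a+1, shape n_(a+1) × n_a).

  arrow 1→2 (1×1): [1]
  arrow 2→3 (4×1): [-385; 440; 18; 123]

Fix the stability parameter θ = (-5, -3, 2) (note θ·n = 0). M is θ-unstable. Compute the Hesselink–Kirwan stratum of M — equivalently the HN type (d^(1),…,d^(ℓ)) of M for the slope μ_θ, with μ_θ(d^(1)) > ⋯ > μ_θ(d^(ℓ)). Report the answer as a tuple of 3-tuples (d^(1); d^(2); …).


Barcode: M ≅ I[1,3], I[3,3]^3. HN layers by μ_θ (3 steps, strictly decreasing):
  μ^(1)=2; μ^(2)=-3; μ^(3)=-5

((0, 0, 4); (0, 1, 0); (1, 0, 0))


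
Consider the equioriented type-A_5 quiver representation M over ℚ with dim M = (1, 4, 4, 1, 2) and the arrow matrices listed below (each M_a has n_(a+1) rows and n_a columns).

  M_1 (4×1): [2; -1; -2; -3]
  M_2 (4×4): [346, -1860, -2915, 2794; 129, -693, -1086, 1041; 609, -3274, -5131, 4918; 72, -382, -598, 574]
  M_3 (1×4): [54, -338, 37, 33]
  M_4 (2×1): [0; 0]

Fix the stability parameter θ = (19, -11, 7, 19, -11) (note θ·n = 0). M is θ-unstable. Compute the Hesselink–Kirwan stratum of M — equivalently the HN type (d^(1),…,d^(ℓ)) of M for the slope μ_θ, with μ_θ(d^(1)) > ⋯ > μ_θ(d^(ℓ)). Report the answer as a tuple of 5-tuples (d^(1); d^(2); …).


Via rank(M_{q-1}∘⋯∘M_p): M ≅ I[1,2], I[2,3]^2, I[2,4], I[3,3], I[5,5]^2.
μ_θ-semistable layers: μ^(1)=19; μ^(2)=7; μ^(3)=4; μ^(4)=-11

((0, 0, 0, 1, 0); (0, 0, 4, 0, 0); (1, 1, 0, 0, 0); (0, 3, 0, 0, 2))


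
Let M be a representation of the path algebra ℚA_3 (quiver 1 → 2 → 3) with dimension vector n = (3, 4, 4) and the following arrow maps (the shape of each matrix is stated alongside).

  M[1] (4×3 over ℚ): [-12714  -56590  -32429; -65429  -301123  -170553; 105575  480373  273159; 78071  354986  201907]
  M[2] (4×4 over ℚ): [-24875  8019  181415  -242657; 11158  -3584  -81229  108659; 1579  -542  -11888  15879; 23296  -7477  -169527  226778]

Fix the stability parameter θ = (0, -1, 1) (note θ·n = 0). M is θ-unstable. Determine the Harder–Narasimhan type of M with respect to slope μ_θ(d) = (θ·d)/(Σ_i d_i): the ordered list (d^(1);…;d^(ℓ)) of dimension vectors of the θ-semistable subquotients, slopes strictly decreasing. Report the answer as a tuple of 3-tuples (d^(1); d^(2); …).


Interval decomposition of M: I[1,3]^3, I[2,2], I[3,3].
HN type (ℓ=3): μ^(1)=1; μ^(2)=-1/2; μ^(3)=-1

((0, 0, 4); (3, 3, 0); (0, 1, 0))


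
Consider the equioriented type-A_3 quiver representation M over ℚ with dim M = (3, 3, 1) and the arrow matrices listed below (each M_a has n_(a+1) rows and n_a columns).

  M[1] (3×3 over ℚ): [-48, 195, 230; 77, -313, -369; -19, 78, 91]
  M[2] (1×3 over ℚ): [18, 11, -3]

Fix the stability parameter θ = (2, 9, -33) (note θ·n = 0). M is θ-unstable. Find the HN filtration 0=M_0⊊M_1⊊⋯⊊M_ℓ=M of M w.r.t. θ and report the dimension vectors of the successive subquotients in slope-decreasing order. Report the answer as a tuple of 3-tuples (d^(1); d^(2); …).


Barcode: M ≅ I[1,2]^2, I[1,3]. HN layers by μ_θ (3 steps, strictly decreasing):
  μ^(1)=9; μ^(2)=2; μ^(3)=-22/3

((0, 2, 0); (2, 0, 0); (1, 1, 1))


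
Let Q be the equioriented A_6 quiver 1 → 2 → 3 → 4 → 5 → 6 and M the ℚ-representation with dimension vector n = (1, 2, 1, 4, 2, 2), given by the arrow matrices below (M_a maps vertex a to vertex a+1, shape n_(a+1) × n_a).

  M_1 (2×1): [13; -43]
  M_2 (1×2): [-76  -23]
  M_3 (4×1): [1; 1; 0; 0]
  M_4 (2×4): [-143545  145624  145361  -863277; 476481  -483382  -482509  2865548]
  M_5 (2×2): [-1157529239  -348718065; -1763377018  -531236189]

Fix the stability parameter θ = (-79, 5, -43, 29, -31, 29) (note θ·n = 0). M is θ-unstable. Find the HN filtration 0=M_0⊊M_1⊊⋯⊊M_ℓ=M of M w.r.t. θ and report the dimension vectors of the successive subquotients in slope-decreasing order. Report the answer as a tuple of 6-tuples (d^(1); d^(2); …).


Via rank(M_{q-1}∘⋯∘M_p): M ≅ I[1,6], I[2,2], I[4,4]^2, I[4,6].
μ_θ-semistable layers: μ^(1)=29; μ^(2)=5; μ^(3)=-1; μ^(4)=-19; μ^(5)=-79

((0, 0, 0, 2, 0, 2); (0, 1, 0, 0, 0, 0); (0, 0, 0, 2, 2, 0); (0, 1, 1, 0, 0, 0); (1, 0, 0, 0, 0, 0))


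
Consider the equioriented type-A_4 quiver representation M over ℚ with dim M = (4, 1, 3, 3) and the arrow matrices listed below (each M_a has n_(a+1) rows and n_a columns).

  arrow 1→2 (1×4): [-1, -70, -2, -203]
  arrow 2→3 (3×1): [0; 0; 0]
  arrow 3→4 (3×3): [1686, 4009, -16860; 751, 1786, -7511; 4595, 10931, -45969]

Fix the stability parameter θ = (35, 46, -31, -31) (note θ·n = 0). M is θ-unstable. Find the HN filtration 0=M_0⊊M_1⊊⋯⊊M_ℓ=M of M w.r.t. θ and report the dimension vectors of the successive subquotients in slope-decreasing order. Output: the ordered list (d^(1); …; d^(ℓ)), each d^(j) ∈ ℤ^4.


Via rank(M_{q-1}∘⋯∘M_p): M ≅ I[1,1]^3, I[1,2], I[3,4]^3.
μ_θ-semistable layers: μ^(1)=46; μ^(2)=35; μ^(3)=-31

((0, 1, 0, 0); (4, 0, 0, 0); (0, 0, 3, 3))


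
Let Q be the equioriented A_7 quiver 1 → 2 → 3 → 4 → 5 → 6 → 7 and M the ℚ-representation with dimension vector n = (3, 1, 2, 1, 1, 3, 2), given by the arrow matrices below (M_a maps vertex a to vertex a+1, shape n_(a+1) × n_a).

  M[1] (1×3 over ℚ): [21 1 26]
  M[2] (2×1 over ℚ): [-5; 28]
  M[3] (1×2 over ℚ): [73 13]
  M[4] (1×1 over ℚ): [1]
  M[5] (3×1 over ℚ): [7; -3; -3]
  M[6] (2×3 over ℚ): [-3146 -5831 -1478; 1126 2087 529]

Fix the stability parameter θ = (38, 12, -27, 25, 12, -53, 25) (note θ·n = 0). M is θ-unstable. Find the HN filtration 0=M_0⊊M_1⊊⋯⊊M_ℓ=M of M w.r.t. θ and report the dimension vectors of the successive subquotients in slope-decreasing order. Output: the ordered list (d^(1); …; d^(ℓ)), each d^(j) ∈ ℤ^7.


Interval decomposition of M: I[1,1]^2, I[1,7], I[3,3], I[6,6], I[6,7].
HN type (ℓ=5): μ^(1)=38; μ^(2)=25; μ^(3)=7/6; μ^(4)=-27; μ^(5)=-53

((2, 0, 0, 0, 0, 0, 0); (0, 0, 0, 0, 0, 0, 2); (1, 1, 1, 1, 1, 1, 0); (0, 0, 1, 0, 0, 0, 0); (0, 0, 0, 0, 0, 2, 0))


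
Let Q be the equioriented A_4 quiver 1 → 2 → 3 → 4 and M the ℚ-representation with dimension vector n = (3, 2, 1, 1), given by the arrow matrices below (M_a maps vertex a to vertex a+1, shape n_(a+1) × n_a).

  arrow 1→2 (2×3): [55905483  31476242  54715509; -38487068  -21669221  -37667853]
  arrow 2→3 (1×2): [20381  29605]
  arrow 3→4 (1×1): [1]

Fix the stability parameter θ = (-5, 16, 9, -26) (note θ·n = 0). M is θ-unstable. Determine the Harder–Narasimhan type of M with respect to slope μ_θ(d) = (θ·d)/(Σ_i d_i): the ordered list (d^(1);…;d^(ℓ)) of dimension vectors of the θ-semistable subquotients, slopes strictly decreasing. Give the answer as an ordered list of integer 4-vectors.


Interval decomposition of M: I[1,1], I[1,2], I[1,4].
HN type (ℓ=3): μ^(1)=16; μ^(2)=-1/3; μ^(3)=-5

((0, 1, 0, 0); (0, 1, 1, 1); (3, 0, 0, 0))


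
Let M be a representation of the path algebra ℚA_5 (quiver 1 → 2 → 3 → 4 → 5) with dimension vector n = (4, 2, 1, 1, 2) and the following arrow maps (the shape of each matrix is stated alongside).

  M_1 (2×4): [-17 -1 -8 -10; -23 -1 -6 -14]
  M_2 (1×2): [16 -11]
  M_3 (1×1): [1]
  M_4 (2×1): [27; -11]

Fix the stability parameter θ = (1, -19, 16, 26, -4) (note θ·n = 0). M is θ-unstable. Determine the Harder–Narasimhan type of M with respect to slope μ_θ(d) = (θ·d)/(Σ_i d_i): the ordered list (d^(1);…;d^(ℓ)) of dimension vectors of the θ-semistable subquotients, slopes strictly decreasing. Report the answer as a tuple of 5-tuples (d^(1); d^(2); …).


Via rank(M_{q-1}∘⋯∘M_p): M ≅ I[1,1]^2, I[1,2], I[1,5], I[5,5].
μ_θ-semistable layers: μ^(1)=38/3; μ^(2)=1; μ^(3)=-4; μ^(4)=-9

((0, 0, 1, 1, 1); (2, 0, 0, 0, 0); (0, 0, 0, 0, 1); (2, 2, 0, 0, 0))


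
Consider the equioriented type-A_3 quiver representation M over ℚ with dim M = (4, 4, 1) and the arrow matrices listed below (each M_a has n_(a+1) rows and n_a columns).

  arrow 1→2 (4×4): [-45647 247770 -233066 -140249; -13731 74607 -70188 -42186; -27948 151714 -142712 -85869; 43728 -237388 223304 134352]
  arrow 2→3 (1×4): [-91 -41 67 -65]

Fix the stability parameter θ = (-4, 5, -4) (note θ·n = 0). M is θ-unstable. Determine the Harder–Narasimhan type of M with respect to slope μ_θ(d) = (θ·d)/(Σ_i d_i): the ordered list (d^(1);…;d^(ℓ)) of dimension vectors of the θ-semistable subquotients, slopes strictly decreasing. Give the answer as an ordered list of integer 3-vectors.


Barcode: M ≅ I[1,1], I[1,2]^2, I[1,3], I[2,2]. HN layers by μ_θ (3 steps, strictly decreasing):
  μ^(1)=5; μ^(2)=1/2; μ^(3)=-4

((0, 3, 0); (0, 1, 1); (4, 0, 0))


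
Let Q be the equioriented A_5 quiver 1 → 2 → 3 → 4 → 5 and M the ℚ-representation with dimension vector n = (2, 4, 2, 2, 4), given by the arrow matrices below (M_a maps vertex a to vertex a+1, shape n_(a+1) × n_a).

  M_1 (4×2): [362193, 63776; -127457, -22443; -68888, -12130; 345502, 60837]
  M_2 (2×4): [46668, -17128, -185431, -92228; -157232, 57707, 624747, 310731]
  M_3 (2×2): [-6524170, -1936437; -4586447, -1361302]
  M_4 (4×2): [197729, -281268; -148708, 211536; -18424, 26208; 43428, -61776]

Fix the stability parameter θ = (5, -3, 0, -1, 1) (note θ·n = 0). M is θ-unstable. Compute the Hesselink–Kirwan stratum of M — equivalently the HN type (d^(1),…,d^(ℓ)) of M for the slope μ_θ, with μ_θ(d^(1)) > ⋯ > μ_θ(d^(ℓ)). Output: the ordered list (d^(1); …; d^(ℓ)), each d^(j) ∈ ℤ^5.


Barcode: M ≅ I[1,4], I[1,5], I[2,2]^2, I[5,5]^3. HN layers by μ_θ (3 steps, strictly decreasing):
  μ^(1)=1; μ^(2)=1/4; μ^(3)=-3

((0, 0, 0, 0, 4); (2, 2, 2, 2, 0); (0, 2, 0, 0, 0))


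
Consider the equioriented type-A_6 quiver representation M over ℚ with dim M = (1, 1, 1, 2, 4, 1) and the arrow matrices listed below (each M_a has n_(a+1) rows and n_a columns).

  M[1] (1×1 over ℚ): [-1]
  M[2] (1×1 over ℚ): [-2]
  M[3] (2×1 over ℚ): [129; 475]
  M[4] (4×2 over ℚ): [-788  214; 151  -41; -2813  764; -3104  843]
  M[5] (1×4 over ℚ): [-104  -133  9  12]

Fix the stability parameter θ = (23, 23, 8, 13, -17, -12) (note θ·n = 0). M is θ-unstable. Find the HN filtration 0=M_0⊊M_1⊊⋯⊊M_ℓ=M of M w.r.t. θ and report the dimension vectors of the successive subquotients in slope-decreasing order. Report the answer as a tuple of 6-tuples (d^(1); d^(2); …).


Interval decomposition of M: I[1,6], I[4,5], I[5,5]^2.
HN type (ℓ=3): μ^(1)=19/3; μ^(2)=-2; μ^(3)=-17

((1, 1, 1, 1, 1, 1); (0, 0, 0, 1, 1, 0); (0, 0, 0, 0, 2, 0))


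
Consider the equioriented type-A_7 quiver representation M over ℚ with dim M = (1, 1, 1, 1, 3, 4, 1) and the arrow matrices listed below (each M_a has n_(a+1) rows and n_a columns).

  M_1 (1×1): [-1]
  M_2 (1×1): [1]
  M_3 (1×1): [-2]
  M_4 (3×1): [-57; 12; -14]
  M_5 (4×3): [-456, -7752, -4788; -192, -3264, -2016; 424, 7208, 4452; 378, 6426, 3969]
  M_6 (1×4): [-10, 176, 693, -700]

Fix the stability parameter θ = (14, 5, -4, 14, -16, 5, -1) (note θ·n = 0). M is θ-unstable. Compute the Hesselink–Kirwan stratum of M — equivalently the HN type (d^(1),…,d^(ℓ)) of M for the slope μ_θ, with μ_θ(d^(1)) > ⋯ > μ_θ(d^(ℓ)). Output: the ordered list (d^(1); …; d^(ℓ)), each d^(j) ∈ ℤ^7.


Interval decomposition of M: I[1,5], I[5,5], I[5,6], I[6,6]^2, I[6,7].
HN type (ℓ=4): μ^(1)=5; μ^(2)=13/5; μ^(3)=2; μ^(4)=-16

((0, 0, 0, 0, 0, 3, 0); (1, 1, 1, 1, 1, 0, 0); (0, 0, 0, 0, 0, 1, 1); (0, 0, 0, 0, 2, 0, 0))


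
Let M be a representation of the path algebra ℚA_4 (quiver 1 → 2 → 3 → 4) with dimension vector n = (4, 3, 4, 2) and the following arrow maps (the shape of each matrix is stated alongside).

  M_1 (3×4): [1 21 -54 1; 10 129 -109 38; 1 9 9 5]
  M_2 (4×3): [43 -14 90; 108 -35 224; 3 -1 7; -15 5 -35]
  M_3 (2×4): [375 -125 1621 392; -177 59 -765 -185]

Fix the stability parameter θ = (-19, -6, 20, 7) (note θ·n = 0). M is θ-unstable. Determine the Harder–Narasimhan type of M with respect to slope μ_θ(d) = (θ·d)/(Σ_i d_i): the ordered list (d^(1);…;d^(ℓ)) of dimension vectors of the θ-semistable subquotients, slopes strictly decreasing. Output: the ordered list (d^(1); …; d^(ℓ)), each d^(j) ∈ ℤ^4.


Barcode: M ≅ I[1,1], I[1,3], I[1,4]^2, I[3,3]. HN layers by μ_θ (4 steps, strictly decreasing):
  μ^(1)=20; μ^(2)=27/2; μ^(3)=-6; μ^(4)=-19

((0, 0, 2, 0); (0, 0, 2, 2); (0, 3, 0, 0); (4, 0, 0, 0))


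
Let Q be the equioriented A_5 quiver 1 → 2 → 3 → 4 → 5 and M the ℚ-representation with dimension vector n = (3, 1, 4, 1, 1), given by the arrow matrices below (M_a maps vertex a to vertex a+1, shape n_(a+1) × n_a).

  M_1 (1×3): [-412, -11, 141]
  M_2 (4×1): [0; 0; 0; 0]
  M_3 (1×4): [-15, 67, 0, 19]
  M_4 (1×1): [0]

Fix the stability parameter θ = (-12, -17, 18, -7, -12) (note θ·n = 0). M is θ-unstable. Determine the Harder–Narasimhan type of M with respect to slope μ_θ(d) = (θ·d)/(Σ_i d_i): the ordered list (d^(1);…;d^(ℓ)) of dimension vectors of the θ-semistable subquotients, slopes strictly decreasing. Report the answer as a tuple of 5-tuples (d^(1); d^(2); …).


Interval decomposition of M: I[1,1]^2, I[1,2], I[3,3]^3, I[3,4], I[5,5].
HN type (ℓ=4): μ^(1)=18; μ^(2)=11/2; μ^(3)=-12; μ^(4)=-29/2

((0, 0, 3, 0, 0); (0, 0, 1, 1, 0); (2, 0, 0, 0, 1); (1, 1, 0, 0, 0))


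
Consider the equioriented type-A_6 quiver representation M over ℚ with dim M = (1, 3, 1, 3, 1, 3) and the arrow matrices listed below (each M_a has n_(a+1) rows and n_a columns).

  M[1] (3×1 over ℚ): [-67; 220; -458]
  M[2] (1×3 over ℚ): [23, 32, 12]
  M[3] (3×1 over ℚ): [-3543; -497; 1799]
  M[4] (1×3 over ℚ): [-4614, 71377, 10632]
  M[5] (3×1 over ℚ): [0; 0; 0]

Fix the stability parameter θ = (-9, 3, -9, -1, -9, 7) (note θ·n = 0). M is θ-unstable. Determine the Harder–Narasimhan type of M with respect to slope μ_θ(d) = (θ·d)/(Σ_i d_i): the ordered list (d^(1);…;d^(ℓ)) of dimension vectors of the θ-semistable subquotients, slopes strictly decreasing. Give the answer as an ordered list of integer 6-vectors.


Via rank(M_{q-1}∘⋯∘M_p): M ≅ I[1,5], I[2,2]^2, I[4,4]^2, I[6,6]^3.
μ_θ-semistable layers: μ^(1)=7; μ^(2)=3; μ^(3)=-1; μ^(4)=-4; μ^(5)=-9

((0, 0, 0, 0, 0, 3); (0, 2, 0, 0, 0, 0); (0, 0, 0, 2, 0, 0); (0, 1, 1, 1, 1, 0); (1, 0, 0, 0, 0, 0))


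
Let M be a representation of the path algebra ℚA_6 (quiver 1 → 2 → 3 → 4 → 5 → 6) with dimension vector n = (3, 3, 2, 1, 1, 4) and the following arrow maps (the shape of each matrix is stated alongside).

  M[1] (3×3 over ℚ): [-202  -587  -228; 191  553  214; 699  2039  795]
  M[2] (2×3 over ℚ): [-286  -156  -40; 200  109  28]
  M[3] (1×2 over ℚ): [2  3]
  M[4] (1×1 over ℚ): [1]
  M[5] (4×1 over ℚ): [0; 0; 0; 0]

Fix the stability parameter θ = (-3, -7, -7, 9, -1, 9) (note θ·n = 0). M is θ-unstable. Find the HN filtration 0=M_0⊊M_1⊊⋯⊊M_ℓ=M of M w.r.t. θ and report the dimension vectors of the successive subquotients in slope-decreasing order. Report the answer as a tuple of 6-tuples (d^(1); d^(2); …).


Barcode: M ≅ I[1,2], I[1,3], I[1,5], I[6,6]^4. HN layers by μ_θ (4 steps, strictly decreasing):
  μ^(1)=9; μ^(2)=4; μ^(3)=-5; μ^(4)=-17/3

((0, 0, 0, 0, 0, 4); (0, 0, 0, 1, 1, 0); (1, 1, 0, 0, 0, 0); (2, 2, 2, 0, 0, 0))


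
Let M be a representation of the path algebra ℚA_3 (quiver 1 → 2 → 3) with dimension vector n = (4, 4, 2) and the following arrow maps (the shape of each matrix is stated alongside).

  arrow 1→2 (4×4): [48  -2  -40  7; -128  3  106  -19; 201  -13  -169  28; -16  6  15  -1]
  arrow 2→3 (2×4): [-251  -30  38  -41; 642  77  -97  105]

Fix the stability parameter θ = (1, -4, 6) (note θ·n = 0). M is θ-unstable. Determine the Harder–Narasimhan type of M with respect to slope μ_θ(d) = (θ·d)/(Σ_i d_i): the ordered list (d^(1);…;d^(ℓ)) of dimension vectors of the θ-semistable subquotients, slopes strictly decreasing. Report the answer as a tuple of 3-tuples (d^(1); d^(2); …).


Barcode: M ≅ I[1,2]^2, I[1,3]^2. HN layers by μ_θ (2 steps, strictly decreasing):
  μ^(1)=6; μ^(2)=-3/2

((0, 0, 2); (4, 4, 0))


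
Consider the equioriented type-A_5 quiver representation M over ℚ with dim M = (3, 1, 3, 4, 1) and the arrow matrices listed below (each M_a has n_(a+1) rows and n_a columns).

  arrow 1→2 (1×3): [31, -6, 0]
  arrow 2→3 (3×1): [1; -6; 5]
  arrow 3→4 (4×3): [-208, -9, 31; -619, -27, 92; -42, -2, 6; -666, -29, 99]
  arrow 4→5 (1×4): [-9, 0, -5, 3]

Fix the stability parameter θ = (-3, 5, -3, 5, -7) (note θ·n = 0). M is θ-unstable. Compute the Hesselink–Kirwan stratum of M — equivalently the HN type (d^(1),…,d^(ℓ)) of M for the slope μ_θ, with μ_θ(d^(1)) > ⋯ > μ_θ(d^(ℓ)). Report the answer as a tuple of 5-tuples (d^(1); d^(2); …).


Via rank(M_{q-1}∘⋯∘M_p): M ≅ I[1,1]^2, I[1,4], I[3,4], I[3,5], I[4,4].
μ_θ-semistable layers: μ^(1)=5; μ^(2)=1; μ^(3)=-1; μ^(4)=-3

((0, 0, 0, 3, 0); (0, 1, 1, 0, 0); (0, 0, 0, 1, 1); (3, 0, 2, 0, 0))


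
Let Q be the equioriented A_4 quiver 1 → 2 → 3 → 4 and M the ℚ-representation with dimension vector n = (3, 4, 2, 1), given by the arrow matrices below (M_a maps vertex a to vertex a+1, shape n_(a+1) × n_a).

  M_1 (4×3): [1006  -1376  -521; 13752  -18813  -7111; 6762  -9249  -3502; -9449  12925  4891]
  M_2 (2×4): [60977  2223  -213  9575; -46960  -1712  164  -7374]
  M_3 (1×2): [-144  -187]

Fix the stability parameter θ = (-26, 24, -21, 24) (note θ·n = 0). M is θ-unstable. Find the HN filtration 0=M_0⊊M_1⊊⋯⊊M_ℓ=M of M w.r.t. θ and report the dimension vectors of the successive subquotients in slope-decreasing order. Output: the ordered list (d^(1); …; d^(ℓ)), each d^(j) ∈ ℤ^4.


Via rank(M_{q-1}∘⋯∘M_p): M ≅ I[1,2]^2, I[1,4], I[2,3].
μ_θ-semistable layers: μ^(1)=24; μ^(2)=3/2; μ^(3)=-26

((0, 2, 0, 1); (0, 2, 2, 0); (3, 0, 0, 0))


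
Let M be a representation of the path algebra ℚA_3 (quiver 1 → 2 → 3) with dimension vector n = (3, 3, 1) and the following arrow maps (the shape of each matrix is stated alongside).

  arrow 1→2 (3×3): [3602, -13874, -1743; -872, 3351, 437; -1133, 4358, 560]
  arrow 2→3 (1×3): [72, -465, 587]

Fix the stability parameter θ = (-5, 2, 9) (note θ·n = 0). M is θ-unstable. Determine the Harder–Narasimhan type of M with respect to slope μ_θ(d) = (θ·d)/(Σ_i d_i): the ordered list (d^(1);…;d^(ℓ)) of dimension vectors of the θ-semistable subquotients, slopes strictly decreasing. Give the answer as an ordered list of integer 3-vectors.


Interval decomposition of M: I[1,2]^2, I[1,3].
HN type (ℓ=3): μ^(1)=9; μ^(2)=2; μ^(3)=-5

((0, 0, 1); (0, 3, 0); (3, 0, 0))


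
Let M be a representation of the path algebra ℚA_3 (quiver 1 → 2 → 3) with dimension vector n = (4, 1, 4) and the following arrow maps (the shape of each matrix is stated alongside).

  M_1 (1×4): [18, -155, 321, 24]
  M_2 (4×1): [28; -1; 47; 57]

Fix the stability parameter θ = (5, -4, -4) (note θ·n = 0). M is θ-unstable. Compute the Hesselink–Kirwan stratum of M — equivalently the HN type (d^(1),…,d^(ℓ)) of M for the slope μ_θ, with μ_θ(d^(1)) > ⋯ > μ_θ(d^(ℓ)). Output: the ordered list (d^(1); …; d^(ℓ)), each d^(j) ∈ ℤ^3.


Interval decomposition of M: I[1,1]^3, I[1,3], I[3,3]^3.
HN type (ℓ=3): μ^(1)=5; μ^(2)=-1; μ^(3)=-4

((3, 0, 0); (1, 1, 1); (0, 0, 3))


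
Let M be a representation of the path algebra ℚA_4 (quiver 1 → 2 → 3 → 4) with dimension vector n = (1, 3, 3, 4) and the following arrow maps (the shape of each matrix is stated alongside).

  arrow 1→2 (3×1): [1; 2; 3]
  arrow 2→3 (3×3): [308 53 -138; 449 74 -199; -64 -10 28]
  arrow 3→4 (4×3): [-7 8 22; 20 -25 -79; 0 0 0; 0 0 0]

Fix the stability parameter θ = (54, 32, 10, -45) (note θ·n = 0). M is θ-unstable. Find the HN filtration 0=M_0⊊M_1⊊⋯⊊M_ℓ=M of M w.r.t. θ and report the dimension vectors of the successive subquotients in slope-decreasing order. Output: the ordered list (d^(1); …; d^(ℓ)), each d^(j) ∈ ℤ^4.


Interval decomposition of M: I[1,2], I[2,4]^2, I[3,3], I[4,4]^2.
HN type (ℓ=4): μ^(1)=43; μ^(2)=10; μ^(3)=-1; μ^(4)=-45

((1, 1, 0, 0); (0, 0, 1, 0); (0, 2, 2, 2); (0, 0, 0, 2))


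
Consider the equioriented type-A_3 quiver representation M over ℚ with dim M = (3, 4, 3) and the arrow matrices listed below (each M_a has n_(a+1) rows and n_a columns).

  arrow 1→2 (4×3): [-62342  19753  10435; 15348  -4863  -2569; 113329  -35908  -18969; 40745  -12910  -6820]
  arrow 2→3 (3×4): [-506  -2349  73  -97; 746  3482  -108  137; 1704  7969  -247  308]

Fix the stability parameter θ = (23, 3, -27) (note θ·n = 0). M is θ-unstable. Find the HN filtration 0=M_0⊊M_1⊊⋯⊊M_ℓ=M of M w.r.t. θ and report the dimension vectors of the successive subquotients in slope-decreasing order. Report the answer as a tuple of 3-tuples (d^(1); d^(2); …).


Barcode: M ≅ I[1,2], I[1,3]^2, I[2,2], I[3,3]. HN layers by μ_θ (4 steps, strictly decreasing):
  μ^(1)=13; μ^(2)=3; μ^(3)=-1/3; μ^(4)=-27

((1, 1, 0); (0, 1, 0); (2, 2, 2); (0, 0, 1))


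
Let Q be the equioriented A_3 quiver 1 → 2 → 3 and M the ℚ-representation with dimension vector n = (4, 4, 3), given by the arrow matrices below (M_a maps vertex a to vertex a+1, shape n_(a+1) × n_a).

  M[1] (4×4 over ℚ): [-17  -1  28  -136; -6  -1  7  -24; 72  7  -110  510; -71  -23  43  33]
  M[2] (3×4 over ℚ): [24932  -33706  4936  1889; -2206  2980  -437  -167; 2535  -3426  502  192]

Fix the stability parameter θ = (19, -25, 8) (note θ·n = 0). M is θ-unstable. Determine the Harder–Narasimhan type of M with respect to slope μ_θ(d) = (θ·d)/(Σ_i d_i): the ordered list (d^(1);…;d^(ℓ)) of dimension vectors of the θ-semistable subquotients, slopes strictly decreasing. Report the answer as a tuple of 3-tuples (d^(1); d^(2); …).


Barcode: M ≅ I[1,2], I[1,3]^3. HN layers by μ_θ (2 steps, strictly decreasing):
  μ^(1)=8; μ^(2)=-3

((0, 0, 3); (4, 4, 0))


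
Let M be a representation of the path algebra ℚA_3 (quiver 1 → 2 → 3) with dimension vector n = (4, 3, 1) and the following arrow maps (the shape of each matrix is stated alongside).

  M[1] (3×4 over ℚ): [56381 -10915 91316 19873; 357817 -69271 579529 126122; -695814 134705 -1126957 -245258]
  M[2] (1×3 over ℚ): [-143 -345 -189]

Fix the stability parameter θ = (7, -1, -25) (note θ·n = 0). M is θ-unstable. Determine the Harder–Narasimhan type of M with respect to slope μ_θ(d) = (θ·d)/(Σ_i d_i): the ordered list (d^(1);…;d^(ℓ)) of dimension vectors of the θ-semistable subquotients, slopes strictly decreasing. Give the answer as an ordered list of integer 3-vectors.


Barcode: M ≅ I[1,1], I[1,2]^2, I[1,3]. HN layers by μ_θ (3 steps, strictly decreasing):
  μ^(1)=7; μ^(2)=3; μ^(3)=-19/3

((1, 0, 0); (2, 2, 0); (1, 1, 1))


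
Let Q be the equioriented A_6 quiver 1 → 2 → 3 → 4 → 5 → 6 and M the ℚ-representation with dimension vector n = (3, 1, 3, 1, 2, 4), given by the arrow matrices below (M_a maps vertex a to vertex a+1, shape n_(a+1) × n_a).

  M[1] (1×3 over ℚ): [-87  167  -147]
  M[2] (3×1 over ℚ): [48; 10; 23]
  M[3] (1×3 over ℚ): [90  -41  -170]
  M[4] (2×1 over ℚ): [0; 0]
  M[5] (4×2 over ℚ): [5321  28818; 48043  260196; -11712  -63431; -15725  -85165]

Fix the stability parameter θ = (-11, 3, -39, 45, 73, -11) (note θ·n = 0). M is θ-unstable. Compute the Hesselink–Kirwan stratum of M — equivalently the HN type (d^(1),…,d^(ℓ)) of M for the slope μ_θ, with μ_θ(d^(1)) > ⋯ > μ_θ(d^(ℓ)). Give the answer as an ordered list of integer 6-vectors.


Via rank(M_{q-1}∘⋯∘M_p): M ≅ I[1,1]^2, I[1,3], I[3,3], I[3,4], I[5,6]^2, I[6,6]^2.
μ_θ-semistable layers: μ^(1)=45; μ^(2)=31; μ^(3)=-11; μ^(4)=-47/3; μ^(5)=-39

((0, 0, 0, 1, 0, 0); (0, 0, 0, 0, 2, 2); (2, 0, 0, 0, 0, 2); (1, 1, 1, 0, 0, 0); (0, 0, 2, 0, 0, 0))


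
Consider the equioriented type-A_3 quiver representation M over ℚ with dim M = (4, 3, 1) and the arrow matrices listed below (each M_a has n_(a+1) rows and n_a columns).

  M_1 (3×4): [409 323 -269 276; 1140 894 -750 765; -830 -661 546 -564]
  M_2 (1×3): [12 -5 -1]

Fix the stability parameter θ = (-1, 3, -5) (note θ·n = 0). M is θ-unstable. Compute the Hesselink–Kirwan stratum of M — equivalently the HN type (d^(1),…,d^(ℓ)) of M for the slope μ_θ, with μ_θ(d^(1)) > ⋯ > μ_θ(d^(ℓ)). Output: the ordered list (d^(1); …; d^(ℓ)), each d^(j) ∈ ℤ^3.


Via rank(M_{q-1}∘⋯∘M_p): M ≅ I[1,1], I[1,2]^2, I[1,3].
μ_θ-semistable layers: μ^(1)=3; μ^(2)=-1

((0, 2, 0); (4, 1, 1))


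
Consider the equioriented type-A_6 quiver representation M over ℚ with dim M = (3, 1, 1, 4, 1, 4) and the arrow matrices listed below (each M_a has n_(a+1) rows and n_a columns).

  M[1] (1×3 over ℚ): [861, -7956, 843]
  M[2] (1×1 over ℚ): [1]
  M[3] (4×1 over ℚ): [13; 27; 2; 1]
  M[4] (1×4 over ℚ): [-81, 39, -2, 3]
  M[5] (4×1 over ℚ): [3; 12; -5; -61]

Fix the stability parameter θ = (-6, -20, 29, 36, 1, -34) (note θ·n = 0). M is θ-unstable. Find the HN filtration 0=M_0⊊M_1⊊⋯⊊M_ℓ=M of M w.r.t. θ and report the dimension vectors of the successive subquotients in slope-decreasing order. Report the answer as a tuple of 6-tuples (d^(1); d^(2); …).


Barcode: M ≅ I[1,1]^2, I[1,6], I[4,4]^3, I[6,6]^3. HN layers by μ_θ (5 steps, strictly decreasing):
  μ^(1)=36; μ^(2)=8; μ^(3)=-6; μ^(4)=-13; μ^(5)=-34

((0, 0, 0, 3, 0, 0); (0, 0, 1, 1, 1, 1); (2, 0, 0, 0, 0, 0); (1, 1, 0, 0, 0, 0); (0, 0, 0, 0, 0, 3))


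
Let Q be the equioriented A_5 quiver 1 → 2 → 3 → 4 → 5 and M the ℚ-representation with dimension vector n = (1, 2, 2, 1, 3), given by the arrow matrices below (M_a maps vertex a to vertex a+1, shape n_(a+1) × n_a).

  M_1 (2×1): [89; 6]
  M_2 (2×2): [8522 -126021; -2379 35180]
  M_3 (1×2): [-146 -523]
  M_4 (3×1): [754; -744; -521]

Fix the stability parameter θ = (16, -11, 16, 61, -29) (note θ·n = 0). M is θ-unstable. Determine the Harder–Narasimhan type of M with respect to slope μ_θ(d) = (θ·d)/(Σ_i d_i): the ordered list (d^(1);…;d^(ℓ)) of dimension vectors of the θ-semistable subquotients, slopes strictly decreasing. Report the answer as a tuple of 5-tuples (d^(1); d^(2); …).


Barcode: M ≅ I[1,5], I[2,3], I[5,5]^2. HN layers by μ_θ (4 steps, strictly decreasing):
  μ^(1)=16; μ^(2)=5/2; μ^(3)=-11; μ^(4)=-29

((0, 0, 2, 1, 1); (1, 1, 0, 0, 0); (0, 1, 0, 0, 0); (0, 0, 0, 0, 2))


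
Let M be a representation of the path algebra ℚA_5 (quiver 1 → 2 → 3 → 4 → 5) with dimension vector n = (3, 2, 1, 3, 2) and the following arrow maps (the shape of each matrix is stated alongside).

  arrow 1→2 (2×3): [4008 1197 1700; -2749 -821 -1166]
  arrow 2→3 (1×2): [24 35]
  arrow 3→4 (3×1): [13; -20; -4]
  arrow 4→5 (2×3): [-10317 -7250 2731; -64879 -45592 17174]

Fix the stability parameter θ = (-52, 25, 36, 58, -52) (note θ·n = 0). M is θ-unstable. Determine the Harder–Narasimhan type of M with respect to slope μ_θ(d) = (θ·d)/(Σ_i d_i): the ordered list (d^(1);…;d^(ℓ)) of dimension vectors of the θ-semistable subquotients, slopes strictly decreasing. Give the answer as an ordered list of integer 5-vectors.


Via rank(M_{q-1}∘⋯∘M_p): M ≅ I[1,1], I[1,2], I[1,5], I[4,4], I[4,5].
μ_θ-semistable layers: μ^(1)=58; μ^(2)=25; μ^(3)=67/4; μ^(4)=3; μ^(5)=-52

((0, 0, 0, 1, 0); (0, 1, 0, 0, 0); (0, 1, 1, 1, 1); (0, 0, 0, 1, 1); (3, 0, 0, 0, 0))


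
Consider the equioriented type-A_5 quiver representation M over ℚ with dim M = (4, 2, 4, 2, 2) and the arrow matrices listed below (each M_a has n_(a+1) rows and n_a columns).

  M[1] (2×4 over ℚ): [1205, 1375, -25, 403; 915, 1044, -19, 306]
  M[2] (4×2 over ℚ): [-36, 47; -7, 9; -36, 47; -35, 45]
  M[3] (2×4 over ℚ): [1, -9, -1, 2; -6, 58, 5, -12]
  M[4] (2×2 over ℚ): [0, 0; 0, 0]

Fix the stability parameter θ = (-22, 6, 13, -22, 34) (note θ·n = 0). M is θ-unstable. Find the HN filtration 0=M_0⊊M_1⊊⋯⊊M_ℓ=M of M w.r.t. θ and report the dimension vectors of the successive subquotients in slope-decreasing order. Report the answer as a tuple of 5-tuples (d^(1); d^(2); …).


Via rank(M_{q-1}∘⋯∘M_p): M ≅ I[1,1]^2, I[1,4]^2, I[3,3]^2, I[5,5]^2.
μ_θ-semistable layers: μ^(1)=34; μ^(2)=13; μ^(3)=-1; μ^(4)=-22

((0, 0, 0, 0, 2); (0, 0, 2, 0, 0); (0, 2, 2, 2, 0); (4, 0, 0, 0, 0))


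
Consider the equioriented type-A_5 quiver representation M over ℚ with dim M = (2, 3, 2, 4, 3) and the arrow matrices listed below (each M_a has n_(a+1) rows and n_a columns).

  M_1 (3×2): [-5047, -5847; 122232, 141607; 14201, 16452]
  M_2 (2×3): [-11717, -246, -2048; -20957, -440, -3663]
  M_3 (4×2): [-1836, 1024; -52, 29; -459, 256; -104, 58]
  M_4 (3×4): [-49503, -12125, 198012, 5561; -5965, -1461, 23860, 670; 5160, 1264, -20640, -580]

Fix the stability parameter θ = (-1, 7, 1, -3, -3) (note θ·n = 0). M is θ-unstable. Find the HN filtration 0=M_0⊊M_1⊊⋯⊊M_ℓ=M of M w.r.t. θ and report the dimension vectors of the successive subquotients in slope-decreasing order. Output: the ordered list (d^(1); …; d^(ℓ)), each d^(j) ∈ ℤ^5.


Interval decomposition of M: I[1,4], I[1,5], I[2,2], I[4,4], I[4,5], I[5,5].
HN type (ℓ=5): μ^(1)=7; μ^(2)=5/3; μ^(3)=1/2; μ^(4)=-1; μ^(5)=-3

((0, 1, 0, 0, 0); (0, 1, 1, 1, 0); (0, 1, 1, 1, 1); (2, 0, 0, 0, 0); (0, 0, 0, 2, 2))


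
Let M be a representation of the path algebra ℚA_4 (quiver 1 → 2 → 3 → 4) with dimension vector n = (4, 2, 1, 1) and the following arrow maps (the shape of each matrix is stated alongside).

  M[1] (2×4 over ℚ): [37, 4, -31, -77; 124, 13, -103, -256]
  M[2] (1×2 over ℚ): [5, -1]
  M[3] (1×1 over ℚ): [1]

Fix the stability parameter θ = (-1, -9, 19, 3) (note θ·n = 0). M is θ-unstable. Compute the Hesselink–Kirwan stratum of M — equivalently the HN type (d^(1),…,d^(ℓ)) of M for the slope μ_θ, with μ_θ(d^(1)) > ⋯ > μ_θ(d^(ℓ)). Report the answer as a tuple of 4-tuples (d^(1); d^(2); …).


Interval decomposition of M: I[1,1]^2, I[1,2], I[1,4].
HN type (ℓ=3): μ^(1)=11; μ^(2)=-1; μ^(3)=-5

((0, 0, 1, 1); (2, 0, 0, 0); (2, 2, 0, 0))


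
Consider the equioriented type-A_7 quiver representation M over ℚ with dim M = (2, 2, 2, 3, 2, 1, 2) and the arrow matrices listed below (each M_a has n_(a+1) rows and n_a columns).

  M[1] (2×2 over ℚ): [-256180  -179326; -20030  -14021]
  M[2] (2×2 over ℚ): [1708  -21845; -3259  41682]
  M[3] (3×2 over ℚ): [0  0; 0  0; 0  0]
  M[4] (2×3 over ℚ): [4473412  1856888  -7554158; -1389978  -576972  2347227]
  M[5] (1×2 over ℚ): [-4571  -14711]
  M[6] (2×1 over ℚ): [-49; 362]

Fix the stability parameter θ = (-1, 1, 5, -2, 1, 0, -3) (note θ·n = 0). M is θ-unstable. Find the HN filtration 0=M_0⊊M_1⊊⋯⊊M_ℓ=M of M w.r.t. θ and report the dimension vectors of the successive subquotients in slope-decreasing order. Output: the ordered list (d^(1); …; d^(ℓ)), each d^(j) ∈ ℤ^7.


Via rank(M_{q-1}∘⋯∘M_p): M ≅ I[1,1], I[1,3], I[2,3], I[4,4]^2, I[4,7], I[5,5], I[7,7].
μ_θ-semistable layers: μ^(1)=5; μ^(2)=1; μ^(3)=-2/3; μ^(4)=-1; μ^(5)=-2; μ^(6)=-3

((0, 0, 2, 0, 0, 0, 0); (0, 2, 0, 0, 1, 0, 0); (0, 0, 0, 0, 1, 1, 1); (2, 0, 0, 0, 0, 0, 0); (0, 0, 0, 3, 0, 0, 0); (0, 0, 0, 0, 0, 0, 1))


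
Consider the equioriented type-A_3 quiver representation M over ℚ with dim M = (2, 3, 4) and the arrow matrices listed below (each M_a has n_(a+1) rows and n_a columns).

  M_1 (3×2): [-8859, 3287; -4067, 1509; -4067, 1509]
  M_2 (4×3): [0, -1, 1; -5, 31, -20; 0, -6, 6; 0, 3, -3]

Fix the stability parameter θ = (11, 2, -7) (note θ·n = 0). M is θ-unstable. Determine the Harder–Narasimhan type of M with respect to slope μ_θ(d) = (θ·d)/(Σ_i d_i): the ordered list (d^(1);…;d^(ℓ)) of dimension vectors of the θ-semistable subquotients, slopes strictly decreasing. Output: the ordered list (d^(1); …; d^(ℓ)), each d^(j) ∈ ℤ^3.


Via rank(M_{q-1}∘⋯∘M_p): M ≅ I[1,2], I[1,3], I[2,3], I[3,3]^2.
μ_θ-semistable layers: μ^(1)=13/2; μ^(2)=2; μ^(3)=-5/2; μ^(4)=-7

((1, 1, 0); (1, 1, 1); (0, 1, 1); (0, 0, 2))


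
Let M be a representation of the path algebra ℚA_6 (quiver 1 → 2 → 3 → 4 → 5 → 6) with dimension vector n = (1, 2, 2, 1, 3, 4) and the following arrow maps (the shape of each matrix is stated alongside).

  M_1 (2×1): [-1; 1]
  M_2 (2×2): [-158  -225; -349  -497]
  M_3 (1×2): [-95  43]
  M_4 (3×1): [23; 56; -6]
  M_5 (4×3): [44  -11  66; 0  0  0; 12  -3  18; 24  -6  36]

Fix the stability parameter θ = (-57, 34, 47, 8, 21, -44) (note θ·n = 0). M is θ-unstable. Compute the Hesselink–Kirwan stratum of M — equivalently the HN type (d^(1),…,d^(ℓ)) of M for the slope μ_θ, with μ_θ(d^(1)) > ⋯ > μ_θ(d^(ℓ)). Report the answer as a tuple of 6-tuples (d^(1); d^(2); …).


Interval decomposition of M: I[1,5], I[2,3], I[5,5], I[5,6], I[6,6]^3.
HN type (ℓ=7): μ^(1)=47; μ^(2)=34; μ^(3)=55/2; μ^(4)=21; μ^(5)=-23/2; μ^(6)=-44; μ^(7)=-57

((0, 0, 1, 0, 0, 0); (0, 1, 0, 0, 0, 0); (0, 1, 1, 1, 1, 0); (0, 0, 0, 0, 1, 0); (0, 0, 0, 0, 1, 1); (0, 0, 0, 0, 0, 3); (1, 0, 0, 0, 0, 0))


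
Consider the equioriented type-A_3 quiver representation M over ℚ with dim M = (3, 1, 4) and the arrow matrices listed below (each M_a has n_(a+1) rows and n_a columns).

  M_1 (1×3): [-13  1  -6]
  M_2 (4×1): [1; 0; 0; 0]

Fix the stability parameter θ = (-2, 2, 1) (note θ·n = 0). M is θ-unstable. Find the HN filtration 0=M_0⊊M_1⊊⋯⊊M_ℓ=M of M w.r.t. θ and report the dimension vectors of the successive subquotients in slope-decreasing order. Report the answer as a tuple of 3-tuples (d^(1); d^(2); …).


Barcode: M ≅ I[1,1]^2, I[1,3], I[3,3]^3. HN layers by μ_θ (3 steps, strictly decreasing):
  μ^(1)=3/2; μ^(2)=1; μ^(3)=-2

((0, 1, 1); (0, 0, 3); (3, 0, 0))


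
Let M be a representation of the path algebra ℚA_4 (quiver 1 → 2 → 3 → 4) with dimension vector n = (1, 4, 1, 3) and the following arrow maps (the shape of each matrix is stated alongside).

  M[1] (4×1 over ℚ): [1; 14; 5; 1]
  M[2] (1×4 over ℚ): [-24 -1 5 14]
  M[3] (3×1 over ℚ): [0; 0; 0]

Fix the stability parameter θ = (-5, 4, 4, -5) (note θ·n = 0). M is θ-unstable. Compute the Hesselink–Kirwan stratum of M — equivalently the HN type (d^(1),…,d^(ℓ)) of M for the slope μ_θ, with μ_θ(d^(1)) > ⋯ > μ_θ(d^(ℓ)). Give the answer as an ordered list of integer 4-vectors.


Barcode: M ≅ I[1,3], I[2,2]^3, I[4,4]^3. HN layers by μ_θ (2 steps, strictly decreasing):
  μ^(1)=4; μ^(2)=-5

((0, 4, 1, 0); (1, 0, 0, 3))


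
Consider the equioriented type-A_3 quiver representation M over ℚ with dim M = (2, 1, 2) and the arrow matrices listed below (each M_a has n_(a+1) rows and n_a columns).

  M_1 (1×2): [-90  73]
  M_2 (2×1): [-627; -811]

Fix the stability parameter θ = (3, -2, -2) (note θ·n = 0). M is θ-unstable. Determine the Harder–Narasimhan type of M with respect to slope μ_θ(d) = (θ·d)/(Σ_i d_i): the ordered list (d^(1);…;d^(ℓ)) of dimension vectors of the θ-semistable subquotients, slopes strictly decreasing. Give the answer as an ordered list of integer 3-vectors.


Interval decomposition of M: I[1,1], I[1,3], I[3,3].
HN type (ℓ=3): μ^(1)=3; μ^(2)=-1/3; μ^(3)=-2

((1, 0, 0); (1, 1, 1); (0, 0, 1))


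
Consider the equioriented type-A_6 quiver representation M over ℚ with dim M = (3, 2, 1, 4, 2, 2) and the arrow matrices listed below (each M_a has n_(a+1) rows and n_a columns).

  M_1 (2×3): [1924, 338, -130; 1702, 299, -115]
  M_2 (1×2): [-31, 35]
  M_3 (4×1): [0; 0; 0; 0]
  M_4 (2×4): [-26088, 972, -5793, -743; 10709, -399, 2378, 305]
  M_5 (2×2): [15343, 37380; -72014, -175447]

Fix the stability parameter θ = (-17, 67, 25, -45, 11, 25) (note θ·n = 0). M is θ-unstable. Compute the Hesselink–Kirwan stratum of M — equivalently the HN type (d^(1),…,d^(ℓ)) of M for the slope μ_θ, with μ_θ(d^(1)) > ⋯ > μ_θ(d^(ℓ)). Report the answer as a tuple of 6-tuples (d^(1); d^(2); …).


Via rank(M_{q-1}∘⋯∘M_p): M ≅ I[1,1]^2, I[1,3], I[2,2], I[4,4]^2, I[4,6]^2.
μ_θ-semistable layers: μ^(1)=67; μ^(2)=46; μ^(3)=25; μ^(4)=11; μ^(5)=-17; μ^(6)=-45

((0, 1, 0, 0, 0, 0); (0, 1, 1, 0, 0, 0); (0, 0, 0, 0, 0, 2); (0, 0, 0, 0, 2, 0); (3, 0, 0, 0, 0, 0); (0, 0, 0, 4, 0, 0))
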